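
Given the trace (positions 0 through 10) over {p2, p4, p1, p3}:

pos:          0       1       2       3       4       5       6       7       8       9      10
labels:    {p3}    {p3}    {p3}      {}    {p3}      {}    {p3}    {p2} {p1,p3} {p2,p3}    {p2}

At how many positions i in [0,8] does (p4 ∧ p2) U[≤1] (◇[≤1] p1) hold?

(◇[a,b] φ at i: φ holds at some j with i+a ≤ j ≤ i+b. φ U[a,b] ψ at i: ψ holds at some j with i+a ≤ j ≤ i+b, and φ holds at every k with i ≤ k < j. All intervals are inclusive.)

2

Evaluate at each i in [0,8]:
  i=0: ✗ (no rhs in [0,1])
  i=1: ✗ (no rhs in [1,2])
  i=2: ✗ (no rhs in [2,3])
  i=3: ✗ (no rhs in [3,4])
  i=4: ✗ (no rhs in [4,5])
  i=5: ✗ (no rhs in [5,6])
  i=6: ✗ (lhs fails at k=6 before rhs at j=7)
  i=7: ✓ (rhs at j=7)
  i=8: ✓ (rhs at j=8)
Positions where it holds: {7, 8} → 2.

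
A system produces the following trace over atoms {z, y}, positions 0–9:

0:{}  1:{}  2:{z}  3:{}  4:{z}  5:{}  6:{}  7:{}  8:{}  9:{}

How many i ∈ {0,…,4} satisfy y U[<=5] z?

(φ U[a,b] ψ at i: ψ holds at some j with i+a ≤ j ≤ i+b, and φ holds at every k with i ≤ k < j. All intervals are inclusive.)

2

Evaluate at each i in [0,4]:
  i=0: ✗ (lhs fails at k=0 before rhs at j=2)
  i=1: ✗ (lhs fails at k=1 before rhs at j=2)
  i=2: ✓ (rhs at j=2)
  i=3: ✗ (lhs fails at k=3 before rhs at j=4)
  i=4: ✓ (rhs at j=4)
Positions where it holds: {2, 4} → 2.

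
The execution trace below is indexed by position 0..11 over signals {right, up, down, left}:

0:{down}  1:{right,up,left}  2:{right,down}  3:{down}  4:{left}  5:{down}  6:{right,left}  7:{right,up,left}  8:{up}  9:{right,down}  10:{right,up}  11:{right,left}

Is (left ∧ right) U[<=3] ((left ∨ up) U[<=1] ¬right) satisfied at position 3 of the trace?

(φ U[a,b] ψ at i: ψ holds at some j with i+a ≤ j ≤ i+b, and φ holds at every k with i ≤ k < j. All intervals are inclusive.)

Need some j in [3,6] with ((left ∨ up) U[<=1] ¬right), and (left ∧ right) at every k in [3,j-1].
  j=3: ((left ∨ up) U[<=1] ¬right) holds; no prefix to check → satisfied.

Yes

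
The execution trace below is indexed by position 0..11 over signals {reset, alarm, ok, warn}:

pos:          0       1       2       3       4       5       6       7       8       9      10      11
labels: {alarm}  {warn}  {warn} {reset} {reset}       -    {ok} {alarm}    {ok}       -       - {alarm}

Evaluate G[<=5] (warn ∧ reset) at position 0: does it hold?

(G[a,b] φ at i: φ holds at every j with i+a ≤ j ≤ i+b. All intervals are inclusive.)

False

Check (warn ∧ reset) at every j in [0,5]:
  j=0: false
  j=1: false
  j=2: false
  j=3: false
  j=4: false
  j=5: false
Fails at j=0 → formula fails.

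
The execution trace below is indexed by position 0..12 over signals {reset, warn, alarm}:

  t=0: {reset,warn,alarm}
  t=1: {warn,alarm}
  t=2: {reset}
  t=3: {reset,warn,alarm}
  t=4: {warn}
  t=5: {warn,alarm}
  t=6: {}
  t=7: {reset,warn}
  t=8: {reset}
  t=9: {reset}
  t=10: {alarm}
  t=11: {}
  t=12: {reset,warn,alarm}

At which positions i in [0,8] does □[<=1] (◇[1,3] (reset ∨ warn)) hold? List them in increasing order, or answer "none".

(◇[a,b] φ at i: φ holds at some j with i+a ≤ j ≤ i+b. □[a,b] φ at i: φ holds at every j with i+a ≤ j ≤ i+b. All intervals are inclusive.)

Evaluate at each i in [0,8]:
  i=0: ✓ (all of [0,1])
  i=1: ✓ (all of [1,2])
  i=2: ✓ (all of [2,3])
  i=3: ✓ (all of [3,4])
  i=4: ✓ (all of [4,5])
  i=5: ✓ (all of [5,6])
  i=6: ✓ (all of [6,7])
  i=7: ✓ (all of [7,8])
  i=8: ✓ (all of [8,9])

0, 1, 2, 3, 4, 5, 6, 7, 8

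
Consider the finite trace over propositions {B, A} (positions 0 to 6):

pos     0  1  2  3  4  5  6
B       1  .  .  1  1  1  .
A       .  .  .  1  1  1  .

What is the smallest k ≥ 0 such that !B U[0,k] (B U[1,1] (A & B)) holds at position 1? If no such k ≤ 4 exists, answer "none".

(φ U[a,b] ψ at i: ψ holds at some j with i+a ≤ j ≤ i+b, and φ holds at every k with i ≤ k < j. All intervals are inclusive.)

Need earliest j ≥ 1 with (B U[1,1] (A & B)), and !B at every k in [1,j-1].
  j=1: rhs fails.
  j=2: rhs fails.
  j=3: rhs holds; lhs holds on [1,2]. k = 2.

2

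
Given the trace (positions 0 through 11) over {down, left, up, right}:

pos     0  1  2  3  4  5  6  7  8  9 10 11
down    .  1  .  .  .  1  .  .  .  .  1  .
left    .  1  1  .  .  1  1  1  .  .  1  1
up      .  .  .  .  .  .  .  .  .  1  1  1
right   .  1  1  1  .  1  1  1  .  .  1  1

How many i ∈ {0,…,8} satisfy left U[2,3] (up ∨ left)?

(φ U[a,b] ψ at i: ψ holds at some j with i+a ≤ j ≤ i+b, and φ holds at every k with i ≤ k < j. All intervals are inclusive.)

Evaluate at each i in [0,8]:
  i=0: ✗ (lhs fails at k=0 before rhs at j=2)
  i=1: ✗ (no rhs in [3,4])
  i=2: ✗ (lhs fails at k=3 before rhs at j=5)
  i=3: ✗ (lhs fails at k=3 before rhs at j=5)
  i=4: ✗ (lhs fails at k=4 before rhs at j=6)
  i=5: ✓ (rhs at j=7; lhs holds on [5,6])
  i=6: ✗ (lhs fails at k=8 before rhs at j=9)
  i=7: ✗ (lhs fails at k=8 before rhs at j=9)
  i=8: ✗ (lhs fails at k=8 before rhs at j=10)
Positions where it holds: {5} → 1.

1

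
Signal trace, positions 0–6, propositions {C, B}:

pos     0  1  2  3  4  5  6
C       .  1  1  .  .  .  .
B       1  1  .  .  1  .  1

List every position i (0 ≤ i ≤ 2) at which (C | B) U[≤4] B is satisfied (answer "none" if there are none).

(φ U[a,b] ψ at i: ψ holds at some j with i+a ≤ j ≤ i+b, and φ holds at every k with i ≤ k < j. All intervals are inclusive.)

Evaluate at each i in [0,2]:
  i=0: ✓ (rhs at j=0)
  i=1: ✓ (rhs at j=1)
  i=2: ✗ (lhs fails at k=3 before rhs at j=4)

0, 1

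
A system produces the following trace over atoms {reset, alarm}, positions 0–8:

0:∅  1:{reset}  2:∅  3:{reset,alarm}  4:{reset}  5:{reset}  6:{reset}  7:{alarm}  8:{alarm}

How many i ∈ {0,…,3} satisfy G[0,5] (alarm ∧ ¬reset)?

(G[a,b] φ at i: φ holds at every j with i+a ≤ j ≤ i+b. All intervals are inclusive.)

Evaluate at each i in [0,3]:
  i=0: ✗ (fails at j=0)
  i=1: ✗ (fails at j=1)
  i=2: ✗ (fails at j=2)
  i=3: ✗ (fails at j=3)
Positions where it holds: {} → 0.

0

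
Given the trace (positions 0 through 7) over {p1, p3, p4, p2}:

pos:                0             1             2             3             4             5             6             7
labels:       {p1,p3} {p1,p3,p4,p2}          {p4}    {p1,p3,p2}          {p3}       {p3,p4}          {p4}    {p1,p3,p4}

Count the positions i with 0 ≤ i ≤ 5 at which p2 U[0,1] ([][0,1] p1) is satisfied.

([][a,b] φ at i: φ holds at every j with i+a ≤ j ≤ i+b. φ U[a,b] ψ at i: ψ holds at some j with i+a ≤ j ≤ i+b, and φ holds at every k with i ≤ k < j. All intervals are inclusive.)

1

Evaluate at each i in [0,5]:
  i=0: ✓ (rhs at j=0)
  i=1: ✗ (no rhs in [1,2])
  i=2: ✗ (no rhs in [2,3])
  i=3: ✗ (no rhs in [3,4])
  i=4: ✗ (no rhs in [4,5])
  i=5: ✗ (no rhs in [5,6])
Positions where it holds: {0} → 1.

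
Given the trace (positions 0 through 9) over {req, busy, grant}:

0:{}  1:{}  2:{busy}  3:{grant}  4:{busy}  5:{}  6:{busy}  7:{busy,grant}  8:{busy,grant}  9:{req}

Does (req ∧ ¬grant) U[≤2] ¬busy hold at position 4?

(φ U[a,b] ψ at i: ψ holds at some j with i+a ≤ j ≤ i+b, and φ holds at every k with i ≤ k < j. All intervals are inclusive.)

No

Need some j in [4,6] with ¬busy, and (req ∧ ¬grant) at every k in [4,j-1].
  j=4: ¬busy false.
  j=5: ¬busy holds, but (req ∧ ¬grant) fails at k=4 → not this j.
  j=6: ¬busy false.
No j in the window works → until fails.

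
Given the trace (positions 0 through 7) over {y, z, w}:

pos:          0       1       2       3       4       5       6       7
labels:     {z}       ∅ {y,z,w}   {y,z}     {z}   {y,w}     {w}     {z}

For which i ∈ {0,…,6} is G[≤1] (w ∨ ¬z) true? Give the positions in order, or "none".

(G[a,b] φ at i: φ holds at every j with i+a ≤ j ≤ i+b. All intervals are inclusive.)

Evaluate at each i in [0,6]:
  i=0: ✗ (fails at j=0)
  i=1: ✓ (all of [1,2])
  i=2: ✗ (fails at j=3)
  i=3: ✗ (fails at j=3)
  i=4: ✗ (fails at j=4)
  i=5: ✓ (all of [5,6])
  i=6: ✗ (fails at j=7)

1, 5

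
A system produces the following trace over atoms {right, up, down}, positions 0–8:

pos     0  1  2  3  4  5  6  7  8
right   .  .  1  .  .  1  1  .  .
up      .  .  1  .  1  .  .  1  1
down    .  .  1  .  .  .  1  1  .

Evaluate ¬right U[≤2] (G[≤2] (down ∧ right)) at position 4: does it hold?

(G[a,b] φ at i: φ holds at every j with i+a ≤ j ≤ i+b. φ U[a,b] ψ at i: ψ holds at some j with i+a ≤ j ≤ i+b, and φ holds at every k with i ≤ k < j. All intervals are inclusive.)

Need some j in [4,6] with G[≤2] (down ∧ right), and ¬right at every k in [4,j-1].
  j=4: G[≤2] (down ∧ right) — fails at 4.
  j=5: G[≤2] (down ∧ right) — fails at 5.
  j=6: G[≤2] (down ∧ right) — fails at 7.
No j in the window works → until fails.

False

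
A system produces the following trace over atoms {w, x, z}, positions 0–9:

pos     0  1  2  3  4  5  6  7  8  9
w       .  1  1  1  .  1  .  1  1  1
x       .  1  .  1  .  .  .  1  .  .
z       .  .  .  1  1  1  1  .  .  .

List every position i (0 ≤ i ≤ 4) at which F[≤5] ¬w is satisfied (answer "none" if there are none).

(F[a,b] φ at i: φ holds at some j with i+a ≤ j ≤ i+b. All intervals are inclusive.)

0, 1, 2, 3, 4

Evaluate at each i in [0,4]:
  i=0: ✓ (witness j=0)
  i=1: ✓ (witness j=4)
  i=2: ✓ (witness j=4)
  i=3: ✓ (witness j=4)
  i=4: ✓ (witness j=4)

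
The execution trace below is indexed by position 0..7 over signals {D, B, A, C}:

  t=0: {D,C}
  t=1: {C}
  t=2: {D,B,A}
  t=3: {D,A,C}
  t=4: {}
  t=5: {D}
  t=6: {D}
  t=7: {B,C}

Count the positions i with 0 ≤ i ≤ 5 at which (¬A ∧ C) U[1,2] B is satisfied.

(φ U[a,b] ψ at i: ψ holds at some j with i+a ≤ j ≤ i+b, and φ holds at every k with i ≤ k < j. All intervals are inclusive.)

2

Evaluate at each i in [0,5]:
  i=0: ✓ (rhs at j=2; lhs holds on [0,1])
  i=1: ✓ (rhs at j=2; lhs holds on [1,1])
  i=2: ✗ (no rhs in [3,4])
  i=3: ✗ (no rhs in [4,5])
  i=4: ✗ (no rhs in [5,6])
  i=5: ✗ (lhs fails at k=5 before rhs at j=7)
Positions where it holds: {0, 1} → 2.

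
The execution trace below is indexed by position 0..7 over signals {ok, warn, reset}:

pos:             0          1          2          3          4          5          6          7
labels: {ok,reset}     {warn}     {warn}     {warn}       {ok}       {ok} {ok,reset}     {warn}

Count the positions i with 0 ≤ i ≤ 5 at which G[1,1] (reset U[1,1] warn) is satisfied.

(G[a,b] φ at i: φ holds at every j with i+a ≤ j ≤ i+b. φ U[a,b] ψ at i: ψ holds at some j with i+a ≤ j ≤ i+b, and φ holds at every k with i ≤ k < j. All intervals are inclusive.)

Evaluate at each i in [0,5]:
  i=0: ✗ (fails at j=1)
  i=1: ✗ (fails at j=2)
  i=2: ✗ (fails at j=3)
  i=3: ✗ (fails at j=4)
  i=4: ✗ (fails at j=5)
  i=5: ✓ (all of [6,6])
Positions where it holds: {5} → 1.

1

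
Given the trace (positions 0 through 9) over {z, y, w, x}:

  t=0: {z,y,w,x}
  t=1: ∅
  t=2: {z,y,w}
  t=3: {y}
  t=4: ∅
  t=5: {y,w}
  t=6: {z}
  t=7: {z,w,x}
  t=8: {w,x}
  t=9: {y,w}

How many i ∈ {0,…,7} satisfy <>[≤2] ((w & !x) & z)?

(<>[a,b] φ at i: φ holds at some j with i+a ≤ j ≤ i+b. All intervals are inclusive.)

3

Evaluate at each i in [0,7]:
  i=0: ✓ (witness j=2)
  i=1: ✓ (witness j=2)
  i=2: ✓ (witness j=2)
  i=3: ✗ (none in [3,5])
  i=4: ✗ (none in [4,6])
  i=5: ✗ (none in [5,7])
  i=6: ✗ (none in [6,8])
  i=7: ✗ (none in [7,9])
Positions where it holds: {0, 1, 2} → 3.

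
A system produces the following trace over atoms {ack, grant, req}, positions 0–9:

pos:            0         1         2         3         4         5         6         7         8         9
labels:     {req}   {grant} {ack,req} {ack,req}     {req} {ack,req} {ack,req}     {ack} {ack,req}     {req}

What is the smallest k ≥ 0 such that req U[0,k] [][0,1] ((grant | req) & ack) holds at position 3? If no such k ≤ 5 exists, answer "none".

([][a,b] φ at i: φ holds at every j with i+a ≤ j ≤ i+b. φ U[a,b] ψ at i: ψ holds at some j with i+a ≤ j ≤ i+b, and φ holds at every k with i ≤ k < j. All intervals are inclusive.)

2

Need earliest j ≥ 3 with [][0,1] ((grant | req) & ack), and req at every k in [3,j-1].
  j=3: rhs fails.
  j=4: rhs fails.
  j=5: rhs holds; lhs holds on [3,4]. k = 2.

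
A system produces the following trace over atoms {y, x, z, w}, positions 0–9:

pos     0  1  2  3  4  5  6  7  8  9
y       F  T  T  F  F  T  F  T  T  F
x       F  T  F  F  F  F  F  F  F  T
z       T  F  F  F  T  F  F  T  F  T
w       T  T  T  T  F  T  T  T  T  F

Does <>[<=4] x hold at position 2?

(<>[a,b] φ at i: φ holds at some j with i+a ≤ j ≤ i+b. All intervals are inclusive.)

Does not hold

Check x at each j in [2,6]:
  j=2: false
  j=3: false
  j=4: false
  j=5: false
  j=6: false
No position in the window satisfies it → formula fails.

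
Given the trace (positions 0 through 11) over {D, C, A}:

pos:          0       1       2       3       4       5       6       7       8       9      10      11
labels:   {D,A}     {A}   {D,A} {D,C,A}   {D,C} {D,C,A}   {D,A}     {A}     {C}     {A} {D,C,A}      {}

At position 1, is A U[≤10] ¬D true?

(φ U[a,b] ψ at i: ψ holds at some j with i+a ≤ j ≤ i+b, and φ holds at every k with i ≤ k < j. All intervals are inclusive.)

Need some j in [1,11] with ¬D, and A at every k in [1,j-1].
  j=1: ¬D holds; no prefix to check → satisfied.

Yes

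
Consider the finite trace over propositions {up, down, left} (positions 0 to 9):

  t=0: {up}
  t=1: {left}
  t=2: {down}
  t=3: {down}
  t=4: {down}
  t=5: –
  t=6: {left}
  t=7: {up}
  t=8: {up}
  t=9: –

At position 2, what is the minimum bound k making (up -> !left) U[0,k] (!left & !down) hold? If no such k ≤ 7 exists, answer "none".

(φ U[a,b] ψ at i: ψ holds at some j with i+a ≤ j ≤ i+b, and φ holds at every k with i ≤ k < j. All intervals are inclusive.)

3

Need earliest j ≥ 2 with (!left & !down), and (up -> !left) at every k in [2,j-1].
  j=2: rhs fails.
  j=3: rhs fails.
  j=4: rhs fails.
  j=5: rhs holds; lhs holds on [2,4]. k = 3.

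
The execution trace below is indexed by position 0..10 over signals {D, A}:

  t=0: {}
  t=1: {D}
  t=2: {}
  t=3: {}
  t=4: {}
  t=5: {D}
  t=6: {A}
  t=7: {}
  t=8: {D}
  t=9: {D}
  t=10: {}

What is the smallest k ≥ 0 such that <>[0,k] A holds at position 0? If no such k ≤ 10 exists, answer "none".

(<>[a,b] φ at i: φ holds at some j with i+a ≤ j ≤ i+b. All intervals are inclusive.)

Scan j = 0,1,… for A:
  j=0: fails
  j=1: fails
  j=2: fails
  j=3: fails
  j=4: fails
  j=5: fails
  j=6: holds
First hit at j=6, so smallest k = 6-0 = 6.

6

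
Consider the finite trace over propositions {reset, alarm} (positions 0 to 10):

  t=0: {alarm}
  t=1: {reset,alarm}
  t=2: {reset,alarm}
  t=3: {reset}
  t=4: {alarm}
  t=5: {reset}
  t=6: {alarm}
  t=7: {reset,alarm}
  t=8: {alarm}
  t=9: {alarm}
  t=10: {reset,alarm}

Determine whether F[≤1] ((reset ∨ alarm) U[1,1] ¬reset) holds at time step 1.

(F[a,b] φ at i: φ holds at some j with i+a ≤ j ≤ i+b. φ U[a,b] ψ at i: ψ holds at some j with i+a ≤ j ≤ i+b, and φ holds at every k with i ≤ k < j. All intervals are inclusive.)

False

Check ((reset ∨ alarm) U[1,1] ¬reset) at each j in [1,2]:
  j=1: fails
  j=2: fails
No position in the window satisfies it → formula fails.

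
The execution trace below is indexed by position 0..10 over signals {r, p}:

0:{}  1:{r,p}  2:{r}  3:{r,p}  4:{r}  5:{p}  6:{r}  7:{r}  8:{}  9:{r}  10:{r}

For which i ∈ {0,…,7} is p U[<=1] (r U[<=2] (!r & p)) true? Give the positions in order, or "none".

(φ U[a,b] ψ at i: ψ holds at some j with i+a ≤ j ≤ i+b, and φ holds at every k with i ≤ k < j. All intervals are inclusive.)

3, 4, 5

Evaluate at each i in [0,7]:
  i=0: ✗ (no rhs in [0,1])
  i=1: ✗ (no rhs in [1,2])
  i=2: ✗ (lhs fails at k=2 before rhs at j=3)
  i=3: ✓ (rhs at j=3)
  i=4: ✓ (rhs at j=4)
  i=5: ✓ (rhs at j=5)
  i=6: ✗ (no rhs in [6,7])
  i=7: ✗ (no rhs in [7,8])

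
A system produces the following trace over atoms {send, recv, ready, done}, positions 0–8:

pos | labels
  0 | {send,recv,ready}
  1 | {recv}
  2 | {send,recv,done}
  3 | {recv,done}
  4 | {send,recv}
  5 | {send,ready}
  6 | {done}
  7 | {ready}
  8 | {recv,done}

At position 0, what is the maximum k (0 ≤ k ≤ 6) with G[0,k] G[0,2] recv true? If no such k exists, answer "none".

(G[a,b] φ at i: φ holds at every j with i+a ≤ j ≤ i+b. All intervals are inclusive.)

2

G[0,2] recv must hold from j=0 onward; find where it first fails.
  j=0: holds
  j=1: holds
  j=2: holds
  j=3: fails
Holds on [0,2], so largest k = 2.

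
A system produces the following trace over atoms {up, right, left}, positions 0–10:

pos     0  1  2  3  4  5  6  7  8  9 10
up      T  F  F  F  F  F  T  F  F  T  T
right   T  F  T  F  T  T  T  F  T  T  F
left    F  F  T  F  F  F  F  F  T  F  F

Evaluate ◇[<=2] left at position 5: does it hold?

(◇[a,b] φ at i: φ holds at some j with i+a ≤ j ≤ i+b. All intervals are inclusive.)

Check left at each j in [5,7]:
  j=5: false
  j=6: false
  j=7: false
No position in the window satisfies it → formula fails.

False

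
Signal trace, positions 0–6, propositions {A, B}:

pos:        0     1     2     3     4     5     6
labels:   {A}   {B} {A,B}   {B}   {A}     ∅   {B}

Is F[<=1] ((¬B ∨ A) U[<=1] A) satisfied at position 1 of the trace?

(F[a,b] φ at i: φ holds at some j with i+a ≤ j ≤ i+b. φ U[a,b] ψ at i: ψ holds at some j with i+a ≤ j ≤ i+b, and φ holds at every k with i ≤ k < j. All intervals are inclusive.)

Check ((¬B ∨ A) U[<=1] A) at each j in [1,2]:
  j=1: fails
  j=2: holds
Found at j=2 → formula holds.

True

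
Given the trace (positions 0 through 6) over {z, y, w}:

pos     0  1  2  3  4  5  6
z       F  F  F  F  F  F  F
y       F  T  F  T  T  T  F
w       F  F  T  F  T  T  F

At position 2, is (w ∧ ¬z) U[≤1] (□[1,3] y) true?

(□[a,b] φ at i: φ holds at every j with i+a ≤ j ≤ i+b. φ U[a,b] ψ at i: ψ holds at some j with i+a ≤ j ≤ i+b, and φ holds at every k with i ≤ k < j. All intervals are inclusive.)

True

Need some j in [2,3] with □[1,3] y, and (w ∧ ¬z) at every k in [2,j-1].
  j=2: □[1,3] y holds; no prefix to check → satisfied.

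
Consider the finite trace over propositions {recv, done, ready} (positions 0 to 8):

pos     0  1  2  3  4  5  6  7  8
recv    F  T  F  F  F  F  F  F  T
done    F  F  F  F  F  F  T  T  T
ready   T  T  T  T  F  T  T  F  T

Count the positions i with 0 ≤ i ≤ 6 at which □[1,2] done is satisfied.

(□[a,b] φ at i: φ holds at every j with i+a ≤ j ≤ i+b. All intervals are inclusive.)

Evaluate at each i in [0,6]:
  i=0: ✗ (fails at j=1)
  i=1: ✗ (fails at j=2)
  i=2: ✗ (fails at j=3)
  i=3: ✗ (fails at j=4)
  i=4: ✗ (fails at j=5)
  i=5: ✓ (all of [6,7])
  i=6: ✓ (all of [7,8])
Positions where it holds: {5, 6} → 2.

2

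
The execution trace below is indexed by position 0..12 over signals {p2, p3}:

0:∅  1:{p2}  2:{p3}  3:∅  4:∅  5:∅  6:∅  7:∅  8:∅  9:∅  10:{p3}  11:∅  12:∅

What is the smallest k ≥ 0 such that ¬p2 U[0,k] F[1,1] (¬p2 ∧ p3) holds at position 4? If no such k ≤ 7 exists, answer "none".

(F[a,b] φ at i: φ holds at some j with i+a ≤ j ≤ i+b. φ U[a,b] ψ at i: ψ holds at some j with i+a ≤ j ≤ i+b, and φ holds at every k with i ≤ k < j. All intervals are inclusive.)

5

Need earliest j ≥ 4 with F[1,1] (¬p2 ∧ p3), and ¬p2 at every k in [4,j-1].
  j=4: rhs fails.
  j=5: rhs fails.
  j=6: rhs fails.
  j=7: rhs fails.
  j=8: rhs fails.
  j=9: rhs holds; lhs holds on [4,8]. k = 5.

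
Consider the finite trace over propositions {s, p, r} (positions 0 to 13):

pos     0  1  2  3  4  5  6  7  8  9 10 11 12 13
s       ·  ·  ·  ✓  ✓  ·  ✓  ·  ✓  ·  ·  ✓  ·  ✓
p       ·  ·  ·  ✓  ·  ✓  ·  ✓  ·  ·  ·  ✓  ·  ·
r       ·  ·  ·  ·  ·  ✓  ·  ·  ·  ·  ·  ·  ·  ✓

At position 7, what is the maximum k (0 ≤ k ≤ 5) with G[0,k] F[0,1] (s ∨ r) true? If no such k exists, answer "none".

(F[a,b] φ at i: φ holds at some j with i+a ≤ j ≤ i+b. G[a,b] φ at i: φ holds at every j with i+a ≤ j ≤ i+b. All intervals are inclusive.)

1

F[0,1] (s ∨ r) must hold from j=7 onward; find where it first fails.
  j=7: holds
  j=8: holds
  j=9: fails
Holds on [7,8], so largest k = 1.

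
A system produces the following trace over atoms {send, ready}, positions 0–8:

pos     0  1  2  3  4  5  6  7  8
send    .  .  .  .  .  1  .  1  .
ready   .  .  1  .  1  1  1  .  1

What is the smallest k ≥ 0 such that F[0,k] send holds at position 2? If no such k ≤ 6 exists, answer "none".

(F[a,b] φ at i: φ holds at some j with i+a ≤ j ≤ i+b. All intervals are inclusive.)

Scan j = 2,3,… for send:
  j=2: fails
  j=3: fails
  j=4: fails
  j=5: holds
First hit at j=5, so smallest k = 5-2 = 3.

3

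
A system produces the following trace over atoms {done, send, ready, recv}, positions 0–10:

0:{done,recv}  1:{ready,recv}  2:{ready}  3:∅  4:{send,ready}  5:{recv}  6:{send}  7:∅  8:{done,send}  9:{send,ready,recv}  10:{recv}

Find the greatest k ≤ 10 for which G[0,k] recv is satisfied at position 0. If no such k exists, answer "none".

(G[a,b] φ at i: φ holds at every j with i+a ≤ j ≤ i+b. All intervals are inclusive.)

recv must hold from j=0 onward; find where it first fails.
  j=0: holds
  j=1: holds
  j=2: fails
Holds on [0,1], so largest k = 1.

1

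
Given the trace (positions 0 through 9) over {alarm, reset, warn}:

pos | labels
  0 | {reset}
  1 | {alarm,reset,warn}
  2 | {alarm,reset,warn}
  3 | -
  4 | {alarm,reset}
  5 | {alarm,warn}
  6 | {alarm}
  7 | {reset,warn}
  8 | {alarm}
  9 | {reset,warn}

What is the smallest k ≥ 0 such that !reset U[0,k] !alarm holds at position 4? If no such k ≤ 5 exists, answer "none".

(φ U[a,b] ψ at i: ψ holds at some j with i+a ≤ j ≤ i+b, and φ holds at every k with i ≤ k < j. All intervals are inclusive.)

Need earliest j ≥ 4 with !alarm, and !reset at every k in [4,j-1].
  j=4: rhs fails.
  j=5: rhs fails.
  j=6: rhs fails.
  j=7: rhs holds but lhs fails at k=4.
  j=8: rhs fails.
  j=9: rhs holds but lhs fails at k=4.
No witness within the range → none.

none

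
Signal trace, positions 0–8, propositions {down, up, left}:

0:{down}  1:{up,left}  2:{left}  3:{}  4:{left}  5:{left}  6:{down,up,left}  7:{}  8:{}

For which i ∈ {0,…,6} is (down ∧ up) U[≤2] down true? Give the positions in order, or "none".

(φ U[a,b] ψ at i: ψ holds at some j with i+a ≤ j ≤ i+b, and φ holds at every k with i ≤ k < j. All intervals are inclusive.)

Evaluate at each i in [0,6]:
  i=0: ✓ (rhs at j=0)
  i=1: ✗ (no rhs in [1,3])
  i=2: ✗ (no rhs in [2,4])
  i=3: ✗ (no rhs in [3,5])
  i=4: ✗ (lhs fails at k=4 before rhs at j=6)
  i=5: ✗ (lhs fails at k=5 before rhs at j=6)
  i=6: ✓ (rhs at j=6)

0, 6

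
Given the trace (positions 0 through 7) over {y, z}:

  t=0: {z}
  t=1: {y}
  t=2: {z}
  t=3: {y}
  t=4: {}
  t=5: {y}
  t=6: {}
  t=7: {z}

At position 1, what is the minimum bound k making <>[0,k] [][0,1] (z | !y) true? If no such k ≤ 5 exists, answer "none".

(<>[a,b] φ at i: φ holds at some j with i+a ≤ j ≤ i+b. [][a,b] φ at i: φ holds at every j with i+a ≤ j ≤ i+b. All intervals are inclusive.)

5

Scan j = 1,2,… for [][0,1] (z | !y):
  j=1: fails
  j=2: fails
  j=3: fails
  j=4: fails
  j=5: fails
  j=6: holds
First hit at j=6, so smallest k = 6-1 = 5.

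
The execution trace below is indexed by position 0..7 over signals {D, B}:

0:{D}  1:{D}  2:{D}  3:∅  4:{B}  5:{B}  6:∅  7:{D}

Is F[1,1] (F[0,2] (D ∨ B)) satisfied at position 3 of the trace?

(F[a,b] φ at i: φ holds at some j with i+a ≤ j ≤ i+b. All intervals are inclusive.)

Check F[0,2] (D ∨ B) at each j in [4,4]:
  j=4: holds (witness at 4)
Found at j=4 → formula holds.

Yes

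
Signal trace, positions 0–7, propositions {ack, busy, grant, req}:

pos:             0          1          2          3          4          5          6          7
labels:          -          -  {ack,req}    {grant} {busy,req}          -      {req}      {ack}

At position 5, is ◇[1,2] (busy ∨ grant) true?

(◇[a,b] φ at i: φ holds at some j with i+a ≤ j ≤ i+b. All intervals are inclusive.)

Check (busy ∨ grant) at each j in [6,7]:
  j=6: false
  j=7: false
No position in the window satisfies it → formula fails.

No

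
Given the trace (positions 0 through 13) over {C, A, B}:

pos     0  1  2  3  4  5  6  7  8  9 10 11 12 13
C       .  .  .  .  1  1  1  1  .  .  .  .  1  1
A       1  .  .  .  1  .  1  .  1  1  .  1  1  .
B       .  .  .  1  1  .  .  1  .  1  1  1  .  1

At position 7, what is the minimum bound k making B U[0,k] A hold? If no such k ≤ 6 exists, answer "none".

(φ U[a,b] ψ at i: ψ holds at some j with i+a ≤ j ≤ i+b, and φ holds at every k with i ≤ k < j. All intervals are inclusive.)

Need earliest j ≥ 7 with A, and B at every k in [7,j-1].
  j=7: rhs fails.
  j=8: rhs holds; lhs holds on [7,7]. k = 1.

1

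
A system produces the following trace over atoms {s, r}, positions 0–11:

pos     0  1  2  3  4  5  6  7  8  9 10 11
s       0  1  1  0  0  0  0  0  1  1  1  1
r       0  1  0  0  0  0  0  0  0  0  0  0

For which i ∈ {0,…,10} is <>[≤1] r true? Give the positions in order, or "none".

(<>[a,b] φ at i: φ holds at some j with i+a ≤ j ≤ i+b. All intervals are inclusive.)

Evaluate at each i in [0,10]:
  i=0: ✓ (witness j=1)
  i=1: ✓ (witness j=1)
  i=2: ✗ (none in [2,3])
  i=3: ✗ (none in [3,4])
  i=4: ✗ (none in [4,5])
  i=5: ✗ (none in [5,6])
  i=6: ✗ (none in [6,7])
  i=7: ✗ (none in [7,8])
  i=8: ✗ (none in [8,9])
  i=9: ✗ (none in [9,10])
  i=10: ✗ (none in [10,11])

0, 1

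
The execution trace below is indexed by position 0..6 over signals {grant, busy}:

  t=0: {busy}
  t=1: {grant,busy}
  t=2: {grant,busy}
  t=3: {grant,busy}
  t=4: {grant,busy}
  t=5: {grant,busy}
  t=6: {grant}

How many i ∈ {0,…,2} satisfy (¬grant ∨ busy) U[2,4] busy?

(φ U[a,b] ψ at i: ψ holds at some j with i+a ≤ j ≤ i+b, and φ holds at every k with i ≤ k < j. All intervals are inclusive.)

3

Evaluate at each i in [0,2]:
  i=0: ✓ (rhs at j=2; lhs holds on [0,1])
  i=1: ✓ (rhs at j=3; lhs holds on [1,2])
  i=2: ✓ (rhs at j=4; lhs holds on [2,3])
Positions where it holds: {0, 1, 2} → 3.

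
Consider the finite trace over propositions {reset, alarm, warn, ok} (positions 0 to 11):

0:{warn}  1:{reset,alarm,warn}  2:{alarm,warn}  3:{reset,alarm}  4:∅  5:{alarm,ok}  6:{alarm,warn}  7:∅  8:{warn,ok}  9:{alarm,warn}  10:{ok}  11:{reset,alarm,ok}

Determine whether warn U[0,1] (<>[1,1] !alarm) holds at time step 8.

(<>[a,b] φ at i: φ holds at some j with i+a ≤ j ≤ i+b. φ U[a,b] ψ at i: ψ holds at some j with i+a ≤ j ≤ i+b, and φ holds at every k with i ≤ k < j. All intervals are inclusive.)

Holds

Need some j in [8,9] with <>[1,1] !alarm, and warn at every k in [8,j-1].
  j=8: <>[1,1] !alarm — fails (none in [9,9]).
  j=9: <>[1,1] !alarm holds; warn holds at every k in [8,8] → satisfied.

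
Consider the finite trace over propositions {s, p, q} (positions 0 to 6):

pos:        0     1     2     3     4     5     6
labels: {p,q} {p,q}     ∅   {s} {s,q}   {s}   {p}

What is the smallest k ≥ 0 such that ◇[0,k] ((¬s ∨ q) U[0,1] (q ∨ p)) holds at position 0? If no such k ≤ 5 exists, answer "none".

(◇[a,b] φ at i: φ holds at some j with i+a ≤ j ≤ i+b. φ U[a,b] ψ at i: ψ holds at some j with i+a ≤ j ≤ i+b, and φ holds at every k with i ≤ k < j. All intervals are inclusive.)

0

Scan j = 0,1,… for ((¬s ∨ q) U[0,1] (q ∨ p)):
  j=0: holds
First hit at j=0, so smallest k = 0-0 = 0.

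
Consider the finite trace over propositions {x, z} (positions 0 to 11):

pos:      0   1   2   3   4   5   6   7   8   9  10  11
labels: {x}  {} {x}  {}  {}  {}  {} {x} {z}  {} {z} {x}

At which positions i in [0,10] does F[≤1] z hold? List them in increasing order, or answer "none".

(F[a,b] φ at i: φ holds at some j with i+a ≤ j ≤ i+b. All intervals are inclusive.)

7, 8, 9, 10

Evaluate at each i in [0,10]:
  i=0: ✗ (none in [0,1])
  i=1: ✗ (none in [1,2])
  i=2: ✗ (none in [2,3])
  i=3: ✗ (none in [3,4])
  i=4: ✗ (none in [4,5])
  i=5: ✗ (none in [5,6])
  i=6: ✗ (none in [6,7])
  i=7: ✓ (witness j=8)
  i=8: ✓ (witness j=8)
  i=9: ✓ (witness j=10)
  i=10: ✓ (witness j=10)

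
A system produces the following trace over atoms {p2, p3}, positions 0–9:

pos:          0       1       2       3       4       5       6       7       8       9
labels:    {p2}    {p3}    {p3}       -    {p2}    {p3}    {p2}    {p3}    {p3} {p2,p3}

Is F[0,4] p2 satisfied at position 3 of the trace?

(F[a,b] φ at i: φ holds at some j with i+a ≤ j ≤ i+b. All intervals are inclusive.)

Check p2 at each j in [3,7]:
  j=3: false
  j=4: true
  j=5: false
  j=6: true
  j=7: false
Found at j=4 → formula holds.

Holds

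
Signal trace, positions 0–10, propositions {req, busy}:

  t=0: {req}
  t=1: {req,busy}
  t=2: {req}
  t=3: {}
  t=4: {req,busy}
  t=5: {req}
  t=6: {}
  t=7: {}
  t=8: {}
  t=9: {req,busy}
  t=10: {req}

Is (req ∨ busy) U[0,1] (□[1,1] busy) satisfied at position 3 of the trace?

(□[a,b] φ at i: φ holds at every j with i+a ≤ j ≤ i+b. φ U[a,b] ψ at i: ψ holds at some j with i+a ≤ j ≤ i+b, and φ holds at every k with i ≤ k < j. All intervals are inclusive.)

Need some j in [3,4] with □[1,1] busy, and (req ∨ busy) at every k in [3,j-1].
  j=3: □[1,1] busy holds; no prefix to check → satisfied.

Yes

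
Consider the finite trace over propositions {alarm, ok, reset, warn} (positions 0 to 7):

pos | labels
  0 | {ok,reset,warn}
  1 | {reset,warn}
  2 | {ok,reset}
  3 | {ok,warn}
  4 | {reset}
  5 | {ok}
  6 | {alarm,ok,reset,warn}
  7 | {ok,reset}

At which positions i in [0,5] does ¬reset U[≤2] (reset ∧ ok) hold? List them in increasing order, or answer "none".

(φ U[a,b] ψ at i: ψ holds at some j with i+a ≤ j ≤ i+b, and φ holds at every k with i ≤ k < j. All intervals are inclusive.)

Evaluate at each i in [0,5]:
  i=0: ✓ (rhs at j=0)
  i=1: ✗ (lhs fails at k=1 before rhs at j=2)
  i=2: ✓ (rhs at j=2)
  i=3: ✗ (no rhs in [3,5])
  i=4: ✗ (lhs fails at k=4 before rhs at j=6)
  i=5: ✓ (rhs at j=6; lhs holds on [5,5])

0, 2, 5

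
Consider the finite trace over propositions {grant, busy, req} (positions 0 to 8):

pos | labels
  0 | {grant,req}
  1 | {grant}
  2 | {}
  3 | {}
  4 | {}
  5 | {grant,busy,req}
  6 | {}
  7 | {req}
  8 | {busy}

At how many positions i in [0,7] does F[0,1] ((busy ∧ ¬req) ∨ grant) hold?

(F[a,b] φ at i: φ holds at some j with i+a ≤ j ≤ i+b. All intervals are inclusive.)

5

Evaluate at each i in [0,7]:
  i=0: ✓ (witness j=0)
  i=1: ✓ (witness j=1)
  i=2: ✗ (none in [2,3])
  i=3: ✗ (none in [3,4])
  i=4: ✓ (witness j=5)
  i=5: ✓ (witness j=5)
  i=6: ✗ (none in [6,7])
  i=7: ✓ (witness j=8)
Positions where it holds: {0, 1, 4, 5, 7} → 5.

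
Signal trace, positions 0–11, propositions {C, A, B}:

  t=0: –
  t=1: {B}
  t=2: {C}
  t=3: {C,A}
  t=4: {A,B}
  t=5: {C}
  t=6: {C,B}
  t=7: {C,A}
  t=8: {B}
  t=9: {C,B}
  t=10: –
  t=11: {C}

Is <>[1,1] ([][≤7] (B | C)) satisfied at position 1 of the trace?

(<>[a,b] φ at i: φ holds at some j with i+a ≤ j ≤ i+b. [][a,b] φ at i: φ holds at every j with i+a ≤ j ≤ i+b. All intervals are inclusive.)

Check [][≤7] (B | C) at each j in [2,2]:
  j=2: holds on [2,9]
Found at j=2 → formula holds.

Holds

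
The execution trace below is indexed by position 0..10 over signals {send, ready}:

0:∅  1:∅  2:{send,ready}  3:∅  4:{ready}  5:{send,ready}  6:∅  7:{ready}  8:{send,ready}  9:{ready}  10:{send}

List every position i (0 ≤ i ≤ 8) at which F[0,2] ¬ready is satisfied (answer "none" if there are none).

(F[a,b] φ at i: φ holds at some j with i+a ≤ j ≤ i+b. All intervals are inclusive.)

0, 1, 2, 3, 4, 5, 6, 8

Evaluate at each i in [0,8]:
  i=0: ✓ (witness j=0)
  i=1: ✓ (witness j=1)
  i=2: ✓ (witness j=3)
  i=3: ✓ (witness j=3)
  i=4: ✓ (witness j=6)
  i=5: ✓ (witness j=6)
  i=6: ✓ (witness j=6)
  i=7: ✗ (none in [7,9])
  i=8: ✓ (witness j=10)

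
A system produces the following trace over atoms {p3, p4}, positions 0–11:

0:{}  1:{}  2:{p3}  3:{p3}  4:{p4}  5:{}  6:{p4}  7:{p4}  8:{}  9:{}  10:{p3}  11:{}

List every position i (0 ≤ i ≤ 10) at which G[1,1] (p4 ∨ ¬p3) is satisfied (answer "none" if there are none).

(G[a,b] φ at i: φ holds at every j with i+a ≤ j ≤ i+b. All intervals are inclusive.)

0, 3, 4, 5, 6, 7, 8, 10

Evaluate at each i in [0,10]:
  i=0: ✓ (all of [1,1])
  i=1: ✗ (fails at j=2)
  i=2: ✗ (fails at j=3)
  i=3: ✓ (all of [4,4])
  i=4: ✓ (all of [5,5])
  i=5: ✓ (all of [6,6])
  i=6: ✓ (all of [7,7])
  i=7: ✓ (all of [8,8])
  i=8: ✓ (all of [9,9])
  i=9: ✗ (fails at j=10)
  i=10: ✓ (all of [11,11])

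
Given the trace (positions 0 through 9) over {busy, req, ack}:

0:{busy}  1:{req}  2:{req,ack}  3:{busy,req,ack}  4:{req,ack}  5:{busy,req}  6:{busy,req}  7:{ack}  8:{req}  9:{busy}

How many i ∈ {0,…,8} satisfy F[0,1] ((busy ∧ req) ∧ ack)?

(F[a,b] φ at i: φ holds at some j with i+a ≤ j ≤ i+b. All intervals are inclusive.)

Evaluate at each i in [0,8]:
  i=0: ✗ (none in [0,1])
  i=1: ✗ (none in [1,2])
  i=2: ✓ (witness j=3)
  i=3: ✓ (witness j=3)
  i=4: ✗ (none in [4,5])
  i=5: ✗ (none in [5,6])
  i=6: ✗ (none in [6,7])
  i=7: ✗ (none in [7,8])
  i=8: ✗ (none in [8,9])
Positions where it holds: {2, 3} → 2.

2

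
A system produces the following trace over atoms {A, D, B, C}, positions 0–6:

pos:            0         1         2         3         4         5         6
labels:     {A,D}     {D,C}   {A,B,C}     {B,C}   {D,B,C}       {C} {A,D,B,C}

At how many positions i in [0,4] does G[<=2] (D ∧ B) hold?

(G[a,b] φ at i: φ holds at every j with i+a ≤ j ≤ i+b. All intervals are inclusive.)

Evaluate at each i in [0,4]:
  i=0: ✗ (fails at j=0)
  i=1: ✗ (fails at j=1)
  i=2: ✗ (fails at j=2)
  i=3: ✗ (fails at j=3)
  i=4: ✗ (fails at j=5)
Positions where it holds: {} → 0.

0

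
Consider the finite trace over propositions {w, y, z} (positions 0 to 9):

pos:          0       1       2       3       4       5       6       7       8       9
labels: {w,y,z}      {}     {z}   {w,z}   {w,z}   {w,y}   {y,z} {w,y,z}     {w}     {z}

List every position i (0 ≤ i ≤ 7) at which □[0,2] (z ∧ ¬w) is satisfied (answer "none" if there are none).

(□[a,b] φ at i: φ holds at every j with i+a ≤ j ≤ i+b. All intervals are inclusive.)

none

Evaluate at each i in [0,7]:
  i=0: ✗ (fails at j=0)
  i=1: ✗ (fails at j=1)
  i=2: ✗ (fails at j=3)
  i=3: ✗ (fails at j=3)
  i=4: ✗ (fails at j=4)
  i=5: ✗ (fails at j=5)
  i=6: ✗ (fails at j=7)
  i=7: ✗ (fails at j=7)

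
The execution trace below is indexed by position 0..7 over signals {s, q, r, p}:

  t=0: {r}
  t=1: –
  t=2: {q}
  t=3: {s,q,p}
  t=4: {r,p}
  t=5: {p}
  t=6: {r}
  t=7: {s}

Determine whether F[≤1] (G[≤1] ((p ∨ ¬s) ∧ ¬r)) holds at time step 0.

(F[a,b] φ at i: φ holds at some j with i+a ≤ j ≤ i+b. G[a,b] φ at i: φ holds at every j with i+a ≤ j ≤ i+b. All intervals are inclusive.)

True

Check G[≤1] ((p ∨ ¬s) ∧ ¬r) at each j in [0,1]:
  j=0: fails at 0
  j=1: holds on [1,2]
Found at j=1 → formula holds.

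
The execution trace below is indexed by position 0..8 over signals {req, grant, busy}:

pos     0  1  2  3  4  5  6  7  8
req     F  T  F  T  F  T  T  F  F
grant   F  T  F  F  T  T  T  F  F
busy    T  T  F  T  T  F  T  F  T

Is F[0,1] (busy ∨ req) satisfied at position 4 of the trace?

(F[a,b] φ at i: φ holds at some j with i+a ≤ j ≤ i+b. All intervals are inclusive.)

Check (busy ∨ req) at each j in [4,5]:
  j=4: true
  j=5: true
Found at j=4 → formula holds.

Yes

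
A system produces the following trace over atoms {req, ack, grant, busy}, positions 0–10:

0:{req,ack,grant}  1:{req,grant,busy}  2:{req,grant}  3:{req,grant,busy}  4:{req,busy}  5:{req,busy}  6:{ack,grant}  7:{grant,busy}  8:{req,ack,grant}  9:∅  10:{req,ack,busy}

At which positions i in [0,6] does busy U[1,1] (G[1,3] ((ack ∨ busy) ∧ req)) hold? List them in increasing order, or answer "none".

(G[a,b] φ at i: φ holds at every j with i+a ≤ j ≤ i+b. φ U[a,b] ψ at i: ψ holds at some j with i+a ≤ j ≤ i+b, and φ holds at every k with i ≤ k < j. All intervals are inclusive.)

Evaluate at each i in [0,6]:
  i=0: ✗ (no rhs in [1,1])
  i=1: ✓ (rhs at j=2; lhs holds on [1,1])
  i=2: ✗ (no rhs in [3,3])
  i=3: ✗ (no rhs in [4,4])
  i=4: ✗ (no rhs in [5,5])
  i=5: ✗ (no rhs in [6,6])
  i=6: ✗ (no rhs in [7,7])

1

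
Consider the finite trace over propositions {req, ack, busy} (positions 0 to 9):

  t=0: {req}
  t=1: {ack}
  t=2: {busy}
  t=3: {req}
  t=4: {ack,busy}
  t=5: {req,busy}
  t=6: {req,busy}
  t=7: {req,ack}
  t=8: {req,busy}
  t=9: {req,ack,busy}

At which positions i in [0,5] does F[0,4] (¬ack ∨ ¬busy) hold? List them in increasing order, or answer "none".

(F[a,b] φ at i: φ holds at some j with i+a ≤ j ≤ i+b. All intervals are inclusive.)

Evaluate at each i in [0,5]:
  i=0: ✓ (witness j=0)
  i=1: ✓ (witness j=1)
  i=2: ✓ (witness j=2)
  i=3: ✓ (witness j=3)
  i=4: ✓ (witness j=5)
  i=5: ✓ (witness j=5)

0, 1, 2, 3, 4, 5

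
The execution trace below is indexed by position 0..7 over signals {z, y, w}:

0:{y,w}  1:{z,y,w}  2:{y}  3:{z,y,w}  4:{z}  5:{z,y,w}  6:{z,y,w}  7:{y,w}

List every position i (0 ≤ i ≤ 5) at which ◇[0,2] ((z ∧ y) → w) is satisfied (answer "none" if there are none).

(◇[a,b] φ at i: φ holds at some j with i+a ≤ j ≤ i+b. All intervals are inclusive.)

Evaluate at each i in [0,5]:
  i=0: ✓ (witness j=0)
  i=1: ✓ (witness j=1)
  i=2: ✓ (witness j=2)
  i=3: ✓ (witness j=3)
  i=4: ✓ (witness j=4)
  i=5: ✓ (witness j=5)

0, 1, 2, 3, 4, 5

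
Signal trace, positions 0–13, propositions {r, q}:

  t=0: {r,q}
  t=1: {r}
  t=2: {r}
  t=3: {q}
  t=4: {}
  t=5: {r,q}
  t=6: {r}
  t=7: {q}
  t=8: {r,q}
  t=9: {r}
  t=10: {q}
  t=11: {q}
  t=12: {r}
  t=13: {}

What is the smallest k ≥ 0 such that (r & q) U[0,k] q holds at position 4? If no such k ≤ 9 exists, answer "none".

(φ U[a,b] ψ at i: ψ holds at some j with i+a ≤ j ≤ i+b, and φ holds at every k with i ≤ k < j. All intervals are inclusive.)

Need earliest j ≥ 4 with q, and (r & q) at every k in [4,j-1].
  j=4: rhs fails.
  j=5: rhs holds but lhs fails at k=4.
  j=6: rhs fails.
  j=7: rhs holds but lhs fails at k=4.
  j=8: rhs holds but lhs fails at k=4.
  j=9: rhs fails.
  j=10: rhs holds but lhs fails at k=4.
  j=11: rhs holds but lhs fails at k=4.
  j=12: rhs fails.
  j=13: rhs fails.
No witness within the range → none.

none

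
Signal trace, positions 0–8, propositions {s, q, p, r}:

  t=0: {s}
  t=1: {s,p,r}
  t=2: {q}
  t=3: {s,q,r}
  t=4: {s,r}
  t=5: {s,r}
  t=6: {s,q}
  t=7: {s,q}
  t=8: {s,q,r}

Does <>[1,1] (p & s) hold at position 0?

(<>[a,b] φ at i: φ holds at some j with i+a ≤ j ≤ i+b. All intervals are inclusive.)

Yes

Check (p & s) at each j in [1,1]:
  j=1: true
Found at j=1 → formula holds.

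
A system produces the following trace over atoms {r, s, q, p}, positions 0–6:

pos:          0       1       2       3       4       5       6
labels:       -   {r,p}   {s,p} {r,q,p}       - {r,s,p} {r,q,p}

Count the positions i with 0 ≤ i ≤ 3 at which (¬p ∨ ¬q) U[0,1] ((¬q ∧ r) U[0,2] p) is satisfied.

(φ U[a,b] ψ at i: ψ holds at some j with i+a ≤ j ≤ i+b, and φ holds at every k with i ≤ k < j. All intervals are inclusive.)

Evaluate at each i in [0,3]:
  i=0: ✓ (rhs at j=1; lhs holds on [0,0])
  i=1: ✓ (rhs at j=1)
  i=2: ✓ (rhs at j=2)
  i=3: ✓ (rhs at j=3)
Positions where it holds: {0, 1, 2, 3} → 4.

4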